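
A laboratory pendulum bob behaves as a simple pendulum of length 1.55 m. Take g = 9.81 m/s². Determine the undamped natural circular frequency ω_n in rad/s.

2.52 rad/s

For a simple pendulum ω_n = √(g/L) = √(9.81/1.55) = √6.329 = 2.516 rad/s.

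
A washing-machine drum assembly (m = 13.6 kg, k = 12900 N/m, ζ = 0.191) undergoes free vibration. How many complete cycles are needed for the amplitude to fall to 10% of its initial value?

Logarithmic decrement δ = 2πζ/√(1 − ζ²) = 2π × 0.1910/√(1 − 0.0365) = 1.223.
x_n/x₀ = e^(−nδ) ≤ 0.1; take ln: n ≥ ln(1/0.1)/δ = 2.303/1.223 = 1.883.
So 2 complete cycles are required.

2 cycles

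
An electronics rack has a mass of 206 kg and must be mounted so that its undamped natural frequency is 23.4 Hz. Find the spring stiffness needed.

4450000 N/m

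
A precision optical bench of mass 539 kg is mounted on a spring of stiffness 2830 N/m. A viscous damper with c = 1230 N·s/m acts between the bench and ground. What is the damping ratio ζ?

0.498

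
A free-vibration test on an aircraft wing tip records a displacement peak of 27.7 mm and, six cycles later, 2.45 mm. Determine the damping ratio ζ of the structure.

Logarithmic decrement δ = (1/n)·ln(x₀/x_n) = (1/6)·ln(27.7/2.45) = (1/6)·ln(11.31) = 0.4042.
ζ = δ/√(4π² + δ²) = 0.4042/√(39.48 + 0.163) = 0.4042/6.296 = 0.06420.

0.0642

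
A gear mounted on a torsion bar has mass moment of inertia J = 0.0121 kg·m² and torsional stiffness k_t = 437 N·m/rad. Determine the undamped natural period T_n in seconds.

ω_n = √(k_t/J) = √(437/0.0121) = √36120 = 190.0 rad/s.
T_n = 2π/ω_n = 6.283/190.0 = 0.03306 s.

0.0331 s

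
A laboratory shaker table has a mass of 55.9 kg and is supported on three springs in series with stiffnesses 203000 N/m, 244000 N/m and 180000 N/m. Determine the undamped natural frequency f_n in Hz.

5.57 Hz

Series springs: 1/k_eq = 1/203000 + 1/244000 + 1/180000 = 1.458×10^-5, so k_eq = 68590 N/m.
ω_n = √(k_eq/m) = √(68590/55.9) = √1227 = 35.03 rad/s.
f_n = ω_n/(2π) = 35.03/6.283 = 5.575 Hz.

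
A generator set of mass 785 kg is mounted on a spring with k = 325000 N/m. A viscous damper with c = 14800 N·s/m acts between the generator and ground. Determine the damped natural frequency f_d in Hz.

2.87 Hz

ω_n = √(k/m) = √(325000/785) = 20.35 rad/s.
Critical damping c_c = 2√(k·m) = 2√(325000 × 785) = 31950 N·s/m, so ζ = c/c_c = 14800/31950 = 0.4633.
ω_d = ω_n√(1 − ζ²) = 20.35 × √(1 − 0.215) = 18.03 rad/s.
f_d = ω_d/(2π) = 2.870 Hz.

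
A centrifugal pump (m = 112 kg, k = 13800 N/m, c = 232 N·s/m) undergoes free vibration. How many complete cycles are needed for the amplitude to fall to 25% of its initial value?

3 cycles

ζ = c/(2√(km)) = 232/(2√(13800 × 112)) = 232/2486 = 0.09331.
Logarithmic decrement δ = 2πζ/√(1 − ζ²) = 2π × 0.09331/√(1 − 0.00871) = 0.5888.
x_n/x₀ = e^(−nδ) ≤ 0.25; take ln: n ≥ ln(1/0.25)/δ = 1.386/0.5888 = 2.354.
So 3 complete cycles are required.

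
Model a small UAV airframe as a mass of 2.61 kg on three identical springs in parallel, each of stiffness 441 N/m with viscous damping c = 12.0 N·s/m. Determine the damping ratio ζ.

Parallel springs add: k_eq = 3 × 441 = 1323 N/m.
ω_n = √(k_eq/m) = √(1323/2.61) = 22.51 rad/s.
Critical damping c_c = 2√(k_eq·m) = 2√(1323 × 2.61) = 117.5 N·s/m, so ζ = c/c_c = 12.0/117.5 = 0.1021.

0.102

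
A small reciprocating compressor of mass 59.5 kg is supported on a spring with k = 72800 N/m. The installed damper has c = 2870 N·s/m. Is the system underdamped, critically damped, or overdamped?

underdamped

c_c = 2√(k·m) = 4162 N·s/m; ζ = c/c_c = 2870/4162 = 0.689.
Since ζ < 1 the system is underdamped.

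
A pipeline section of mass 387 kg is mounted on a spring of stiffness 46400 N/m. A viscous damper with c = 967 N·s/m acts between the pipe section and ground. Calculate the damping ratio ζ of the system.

0.114

ω_n = √(k/m) = √(46400/387) = 10.95 rad/s.
Critical damping c_c = 2√(k·m) = 2√(46400 × 387) = 8475 N·s/m, so ζ = c/c_c = 967/8475 = 0.1141.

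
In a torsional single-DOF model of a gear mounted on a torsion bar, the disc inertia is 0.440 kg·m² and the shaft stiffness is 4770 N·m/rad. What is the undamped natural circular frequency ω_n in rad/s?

104 rad/s

ω_n = √(k_t/J) = √(4770/0.440) = √10840 = 104.1 rad/s.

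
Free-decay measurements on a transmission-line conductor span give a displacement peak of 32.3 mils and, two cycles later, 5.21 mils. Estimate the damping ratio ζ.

0.144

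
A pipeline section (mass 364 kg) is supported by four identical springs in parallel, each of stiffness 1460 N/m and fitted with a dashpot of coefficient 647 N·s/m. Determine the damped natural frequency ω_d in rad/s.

Parallel springs add: k_eq = 4 × 1460 = 5840 N/m.
ω_n = √(k_eq/m) = √(5840/364) = 4.005 rad/s.
Critical damping c_c = 2√(k_eq·m) = 2√(5840 × 364) = 2916 N·s/m, so ζ = c/c_c = 647/2916 = 0.2219.
ω_d = ω_n√(1 − ζ²) = 4.005 × √(1 − 0.0492) = 3.906 rad/s.

3.91 rad/s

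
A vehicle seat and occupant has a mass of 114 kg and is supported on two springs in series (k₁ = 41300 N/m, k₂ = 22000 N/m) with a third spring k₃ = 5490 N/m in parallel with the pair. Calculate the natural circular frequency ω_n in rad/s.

13.2 rad/s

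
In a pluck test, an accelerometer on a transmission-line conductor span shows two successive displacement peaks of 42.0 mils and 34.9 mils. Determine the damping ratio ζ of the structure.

0.0295

Logarithmic decrement δ = (1/n)·ln(x₀/x_n) = (1/1)·ln(42.0/34.9) = (1/1)·ln(1.203) = 0.1852.
ζ = δ/√(4π² + δ²) = 0.1852/√(39.48 + 0.0343) = 0.1852/6.286 = 0.02946.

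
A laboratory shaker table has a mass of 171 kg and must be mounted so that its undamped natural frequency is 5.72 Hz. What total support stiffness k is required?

221000 N/m

ω_n = 2πf_n = 2π × 5.72 = 35.94 rad/s.
k = m·ω_n² = 171 × 35.94² = 171 × 1292 = 220900 N/m.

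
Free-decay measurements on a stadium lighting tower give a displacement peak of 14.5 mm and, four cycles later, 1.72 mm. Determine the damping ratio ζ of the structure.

Logarithmic decrement δ = (1/n)·ln(x₀/x_n) = (1/4)·ln(14.5/1.72) = (1/4)·ln(8.430) = 0.5330.
ζ = δ/√(4π² + δ²) = 0.5330/√(39.48 + 0.284) = 0.5330/6.306 = 0.08452.

0.0845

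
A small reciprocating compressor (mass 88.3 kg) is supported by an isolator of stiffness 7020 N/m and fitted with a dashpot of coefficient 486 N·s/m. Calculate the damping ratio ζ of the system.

0.309

ω_n = √(k/m) = √(7020/88.3) = 8.916 rad/s.
Critical damping c_c = 2√(k·m) = 2√(7020 × 88.3) = 1575 N·s/m, so ζ = c/c_c = 486/1575 = 0.3086.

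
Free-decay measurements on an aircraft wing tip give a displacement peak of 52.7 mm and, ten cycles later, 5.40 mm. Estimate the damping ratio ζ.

0.0362

Logarithmic decrement δ = (1/n)·ln(x₀/x_n) = (1/10)·ln(52.7/5.40) = (1/10)·ln(9.759) = 0.2278.
ζ = δ/√(4π² + δ²) = 0.2278/√(39.48 + 0.0519) = 0.2278/6.287 = 0.03624.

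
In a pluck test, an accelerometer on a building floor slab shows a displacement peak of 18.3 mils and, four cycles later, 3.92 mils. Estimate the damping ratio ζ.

Logarithmic decrement δ = (1/n)·ln(x₀/x_n) = (1/4)·ln(18.3/3.92) = (1/4)·ln(4.668) = 0.3852.
ζ = δ/√(4π² + δ²) = 0.3852/√(39.48 + 0.148) = 0.3852/6.295 = 0.06119.

0.0612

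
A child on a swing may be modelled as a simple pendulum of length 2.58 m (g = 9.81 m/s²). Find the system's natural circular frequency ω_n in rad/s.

1.95 rad/s

For a simple pendulum ω_n = √(g/L) = √(9.81/2.58) = √3.802 = 1.950 rad/s.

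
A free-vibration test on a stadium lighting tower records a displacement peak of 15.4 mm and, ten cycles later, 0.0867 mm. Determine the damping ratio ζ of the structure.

Logarithmic decrement δ = (1/n)·ln(x₀/x_n) = (1/10)·ln(15.4/0.0867) = (1/10)·ln(177.6) = 0.5180.
ζ = δ/√(4π² + δ²) = 0.5180/√(39.48 + 0.268) = 0.5180/6.304 = 0.08216.

0.0822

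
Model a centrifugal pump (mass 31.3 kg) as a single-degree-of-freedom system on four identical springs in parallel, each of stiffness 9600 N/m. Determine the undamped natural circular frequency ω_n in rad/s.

Parallel springs add: k_eq = 4 × 9600 = 38400 N/m.
ω_n = √(k_eq/m) = √(38400/31.3) = √1227 = 35.03 rad/s.

35.0 rad/s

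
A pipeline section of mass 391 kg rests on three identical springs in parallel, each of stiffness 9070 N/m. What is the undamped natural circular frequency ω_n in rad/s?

8.34 rad/s

Parallel springs add: k_eq = 3 × 9070 = 27210 N/m.
ω_n = √(k_eq/m) = √(27210/391) = √69.59 = 8.342 rad/s.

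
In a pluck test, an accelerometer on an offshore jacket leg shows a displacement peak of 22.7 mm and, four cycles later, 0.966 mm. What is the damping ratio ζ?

Logarithmic decrement δ = (1/n)·ln(x₀/x_n) = (1/4)·ln(22.7/0.966) = (1/4)·ln(23.50) = 0.7892.
ζ = δ/√(4π² + δ²) = 0.7892/√(39.48 + 0.623) = 0.7892/6.333 = 0.1246.

0.125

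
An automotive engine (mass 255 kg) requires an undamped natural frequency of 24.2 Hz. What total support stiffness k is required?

5900000 N/m

ω_n = 2πf_n = 2π × 24.2 = 152.1 rad/s.
k = m·ω_n² = 255 × 152.1² = 255 × 23120 = 5896000 N/m.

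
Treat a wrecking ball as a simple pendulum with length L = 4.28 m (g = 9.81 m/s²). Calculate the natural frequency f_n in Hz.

0.241 Hz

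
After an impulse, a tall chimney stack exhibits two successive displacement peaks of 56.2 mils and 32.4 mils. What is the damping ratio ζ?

0.0873

Logarithmic decrement δ = (1/n)·ln(x₀/x_n) = (1/1)·ln(56.2/32.4) = (1/1)·ln(1.735) = 0.5508.
ζ = δ/√(4π² + δ²) = 0.5508/√(39.48 + 0.303) = 0.5508/6.307 = 0.08732.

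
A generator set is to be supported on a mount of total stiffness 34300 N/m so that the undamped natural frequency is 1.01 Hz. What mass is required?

852 kg

ω_n = 2πf_n = 2π × 1.01 = 6.346 rad/s.
m = k/ω_n² = 34300/6.346² = 34300/40.27 = 851.7 kg.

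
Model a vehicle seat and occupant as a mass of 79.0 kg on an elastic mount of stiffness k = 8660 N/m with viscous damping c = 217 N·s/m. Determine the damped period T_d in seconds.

ω_n = √(k/m) = √(8660/79.0) = 10.47 rad/s.
Critical damping c_c = 2√(k·m) = 2√(8660 × 79.0) = 1654 N·s/m, so ζ = c/c_c = 217/1654 = 0.1312.
ω_d = ω_n√(1 − ζ²) = 10.47 × √(1 − 0.0172) = 10.38 rad/s.
T_d = 2π/ω_d = 0.6053 s.

0.605 s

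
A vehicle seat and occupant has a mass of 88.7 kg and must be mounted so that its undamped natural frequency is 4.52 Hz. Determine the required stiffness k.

71500 N/m

ω_n = 2πf_n = 2π × 4.52 = 28.40 rad/s.
k = m·ω_n² = 88.7 × 28.40² = 88.7 × 806.6 = 71540 N/m.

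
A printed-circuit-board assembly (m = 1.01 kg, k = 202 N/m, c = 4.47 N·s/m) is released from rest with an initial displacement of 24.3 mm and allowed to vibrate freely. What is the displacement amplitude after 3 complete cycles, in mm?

ζ = c/(2√(km)) = 4.47/(2√(202 × 1.01)) = 4.47/28.57 = 0.1565.
Logarithmic decrement δ = 2πζ/√(1 − ζ²) = 2π × 0.1565/√(1 − 0.0245) = 0.9954.
After n cycles, x_n/x₀ = e^(−nδ), so x_3 = 24.3 × e^(−3 × 0.9954) = 24.3 × 0.05048 = 1.227 mm.

1.23 mm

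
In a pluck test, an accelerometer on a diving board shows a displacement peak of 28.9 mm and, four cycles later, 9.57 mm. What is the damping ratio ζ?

Logarithmic decrement δ = (1/n)·ln(x₀/x_n) = (1/4)·ln(28.9/9.57) = (1/4)·ln(3.020) = 0.2763.
ζ = δ/√(4π² + δ²) = 0.2763/√(39.48 + 0.0763) = 0.2763/6.289 = 0.04393.

0.0439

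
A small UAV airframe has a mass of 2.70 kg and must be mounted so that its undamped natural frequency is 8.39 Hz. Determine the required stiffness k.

ω_n = 2πf_n = 2π × 8.39 = 52.72 rad/s.
k = m·ω_n² = 2.70 × 52.72² = 2.70 × 2779 = 7503 N/m.

7500 N/m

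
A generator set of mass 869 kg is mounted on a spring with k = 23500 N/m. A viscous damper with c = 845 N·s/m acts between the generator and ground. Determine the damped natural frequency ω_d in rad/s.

5.18 rad/s

ω_n = √(k/m) = √(23500/869) = 5.200 rad/s.
Critical damping c_c = 2√(k·m) = 2√(23500 × 869) = 9038 N·s/m, so ζ = c/c_c = 845/9038 = 0.09349.
ω_d = ω_n√(1 − ζ²) = 5.200 × √(1 − 0.00874) = 5.177 rad/s.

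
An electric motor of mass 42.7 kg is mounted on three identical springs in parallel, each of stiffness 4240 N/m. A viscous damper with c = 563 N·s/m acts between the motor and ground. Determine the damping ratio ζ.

Parallel springs add: k_eq = 3 × 4240 = 12720 N/m.
ω_n = √(k_eq/m) = √(12720/42.7) = 17.26 rad/s.
Critical damping c_c = 2√(k_eq·m) = 2√(12720 × 42.7) = 1474 N·s/m, so ζ = c/c_c = 563/1474 = 0.3820.

0.382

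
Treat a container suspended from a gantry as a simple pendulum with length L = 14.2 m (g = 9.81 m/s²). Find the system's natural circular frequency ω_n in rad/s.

0.831 rad/s

For a simple pendulum ω_n = √(g/L) = √(9.81/14.2) = √0.6908 = 0.8312 rad/s.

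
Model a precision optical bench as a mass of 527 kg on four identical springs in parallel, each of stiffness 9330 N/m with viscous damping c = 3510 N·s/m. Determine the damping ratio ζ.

Parallel springs add: k_eq = 4 × 9330 = 37320 N/m.
ω_n = √(k_eq/m) = √(37320/527) = 8.415 rad/s.
Critical damping c_c = 2√(k_eq·m) = 2√(37320 × 527) = 8870 N·s/m, so ζ = c/c_c = 3510/8870 = 0.3957.

0.396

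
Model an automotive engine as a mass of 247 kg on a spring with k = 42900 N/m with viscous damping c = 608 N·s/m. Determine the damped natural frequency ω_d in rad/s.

ω_n = √(k/m) = √(42900/247) = 13.18 rad/s.
Critical damping c_c = 2√(k·m) = 2√(42900 × 247) = 6510 N·s/m, so ζ = c/c_c = 608/6510 = 0.09339.
ω_d = ω_n√(1 − ζ²) = 13.18 × √(1 − 0.00872) = 13.12 rad/s.

13.1 rad/s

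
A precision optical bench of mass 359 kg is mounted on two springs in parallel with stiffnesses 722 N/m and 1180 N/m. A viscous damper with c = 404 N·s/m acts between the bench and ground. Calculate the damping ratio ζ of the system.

Parallel springs add: k_eq = 722 + 1180 = 1902 N/m.
ω_n = √(k_eq/m) = √(1902/359) = 2.302 rad/s.
Critical damping c_c = 2√(k_eq·m) = 2√(1902 × 359) = 1653 N·s/m, so ζ = c/c_c = 404/1653 = 0.2445.

0.244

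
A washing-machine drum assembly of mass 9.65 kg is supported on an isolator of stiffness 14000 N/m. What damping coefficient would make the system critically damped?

c_c = 2√(k·m) = 2√(14000 × 9.65) = 2 × 367.6 = 735.1 N·s/m.

735 N·s/m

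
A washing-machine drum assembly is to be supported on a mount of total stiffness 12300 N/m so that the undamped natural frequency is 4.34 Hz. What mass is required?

16.5 kg

ω_n = 2πf_n = 2π × 4.34 = 27.27 rad/s.
m = k/ω_n² = 12300/27.27² = 12300/743.6 = 16.54 kg.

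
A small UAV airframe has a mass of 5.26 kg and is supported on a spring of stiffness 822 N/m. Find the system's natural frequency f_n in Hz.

ω_n = √(k/m) = √(822.0/5.26) = √156.3 = 12.50 rad/s.
f_n = ω_n/(2π) = 12.50/6.283 = 1.990 Hz.

1.99 Hz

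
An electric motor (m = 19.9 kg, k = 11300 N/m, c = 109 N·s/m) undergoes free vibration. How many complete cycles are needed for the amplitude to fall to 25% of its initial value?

2 cycles

ζ = c/(2√(km)) = 109/(2√(11300 × 19.9)) = 109/948.4 = 0.1149.
Logarithmic decrement δ = 2πζ/√(1 − ζ²) = 2π × 0.1149/√(1 − 0.0132) = 0.7269.
x_n/x₀ = e^(−nδ) ≤ 0.25; take ln: n ≥ ln(1/0.25)/δ = 1.386/0.7269 = 1.907.
So 2 complete cycles are required.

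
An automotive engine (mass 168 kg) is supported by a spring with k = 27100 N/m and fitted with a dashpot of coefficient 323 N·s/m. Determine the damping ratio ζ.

ω_n = √(k/m) = √(27100/168) = 12.70 rad/s.
Critical damping c_c = 2√(k·m) = 2√(27100 × 168) = 4267 N·s/m, so ζ = c/c_c = 323/4267 = 0.07569.

0.0757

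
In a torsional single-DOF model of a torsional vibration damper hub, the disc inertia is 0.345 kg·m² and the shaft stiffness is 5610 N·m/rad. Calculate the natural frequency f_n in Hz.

20.3 Hz

ω_n = √(k_t/J) = √(5610/0.345) = √16260 = 127.5 rad/s.
f_n = ω_n/(2π) = 127.5/6.283 = 20.30 Hz.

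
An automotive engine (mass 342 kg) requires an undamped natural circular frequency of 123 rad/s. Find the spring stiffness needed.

k = m·ω_n² = 342 × 123.0² = 342 × 15130 = 5174000 N/m.

5170000 N/m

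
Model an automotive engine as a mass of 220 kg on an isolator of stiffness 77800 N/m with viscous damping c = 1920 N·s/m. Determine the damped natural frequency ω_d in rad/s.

ω_n = √(k/m) = √(77800/220) = 18.81 rad/s.
Critical damping c_c = 2√(k·m) = 2√(77800 × 220) = 8274 N·s/m, so ζ = c/c_c = 1920/8274 = 0.2320.
ω_d = ω_n√(1 − ζ²) = 18.81 × √(1 − 0.0538) = 18.29 rad/s.

18.3 rad/s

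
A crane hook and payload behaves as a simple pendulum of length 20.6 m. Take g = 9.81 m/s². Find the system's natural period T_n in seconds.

For a simple pendulum ω_n = √(g/L) = √(9.81/20.6) = √0.4762 = 0.6901 rad/s.
T_n = 2π/ω_n = 6.283/0.6901 = 9.105 s.

9.10 s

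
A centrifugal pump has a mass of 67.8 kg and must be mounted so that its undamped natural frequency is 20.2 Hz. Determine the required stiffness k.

ω_n = 2πf_n = 2π × 20.2 = 126.9 rad/s.
k = m·ω_n² = 67.8 × 126.9² = 67.8 × 16110 = 1092000 N/m.

1090000 N/m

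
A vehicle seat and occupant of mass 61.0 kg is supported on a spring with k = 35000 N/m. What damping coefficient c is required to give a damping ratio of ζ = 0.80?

c_c = 2√(k·m) = 2√(35000 × 61.0) = 2922 N·s/m.
c = ζ·c_c = 0.80 × 2922 = 2338 N·s/m.

2340 N·s/m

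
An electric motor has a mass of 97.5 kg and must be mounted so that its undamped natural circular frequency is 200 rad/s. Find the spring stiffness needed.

k = m·ω_n² = 97.5 × 200.0² = 97.5 × 40000 = 3900000 N/m.

3900000 N/m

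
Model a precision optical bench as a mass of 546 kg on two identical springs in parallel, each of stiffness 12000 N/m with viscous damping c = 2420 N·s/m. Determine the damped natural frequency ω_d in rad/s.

6.25 rad/s

Parallel springs add: k_eq = 2 × 12000 = 24000 N/m.
ω_n = √(k_eq/m) = √(24000/546) = 6.630 rad/s.
Critical damping c_c = 2√(k_eq·m) = 2√(24000 × 546) = 7240 N·s/m, so ζ = c/c_c = 2420/7240 = 0.3343.
ω_d = ω_n√(1 − ζ²) = 6.630 × √(1 − 0.112) = 6.249 rad/s.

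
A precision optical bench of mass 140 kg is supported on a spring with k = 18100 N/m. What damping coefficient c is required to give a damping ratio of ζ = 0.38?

c_c = 2√(k·m) = 2√(18100 × 140) = 3184 N·s/m.
c = ζ·c_c = 0.38 × 3184 = 1210 N·s/m.

1210 N·s/m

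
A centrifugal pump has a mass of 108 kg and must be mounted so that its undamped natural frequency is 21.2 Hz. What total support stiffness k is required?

ω_n = 2πf_n = 2π × 21.2 = 133.2 rad/s.
k = m·ω_n² = 108 × 133.2² = 108 × 17740 = 1916000 N/m.

1920000 N/m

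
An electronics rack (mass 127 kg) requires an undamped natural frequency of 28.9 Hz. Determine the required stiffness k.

4190000 N/m

ω_n = 2πf_n = 2π × 28.9 = 181.6 rad/s.
k = m·ω_n² = 127 × 181.6² = 127 × 32970 = 4188000 N/m.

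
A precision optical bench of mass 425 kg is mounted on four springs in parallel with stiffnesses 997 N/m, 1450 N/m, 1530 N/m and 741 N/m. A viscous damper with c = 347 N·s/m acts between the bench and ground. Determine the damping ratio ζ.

Parallel springs add: k_eq = 997 + 1450 + 1530 + 741 = 4718 N/m.
ω_n = √(k_eq/m) = √(4718/425) = 3.332 rad/s.
Critical damping c_c = 2√(k_eq·m) = 2√(4718 × 425) = 2832 N·s/m, so ζ = c/c_c = 347/2832 = 0.1225.

0.123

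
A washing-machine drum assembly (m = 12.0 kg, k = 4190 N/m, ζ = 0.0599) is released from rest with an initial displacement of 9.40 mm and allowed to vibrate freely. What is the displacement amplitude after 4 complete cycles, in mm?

2.08 mm

Logarithmic decrement δ = 2πζ/√(1 − ζ²) = 2π × 0.05990/√(1 − 0.00359) = 0.3770.
After n cycles, x_n/x₀ = e^(−nδ), so x_4 = 9.40 × e^(−4 × 0.3770) = 9.40 × 0.2213 = 2.080 mm.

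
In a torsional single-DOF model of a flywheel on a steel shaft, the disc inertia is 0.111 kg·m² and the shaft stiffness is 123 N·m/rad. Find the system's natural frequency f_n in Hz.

5.30 Hz

ω_n = √(k_t/J) = √(123/0.111) = √1108 = 33.29 rad/s.
f_n = ω_n/(2π) = 33.29/6.283 = 5.298 Hz.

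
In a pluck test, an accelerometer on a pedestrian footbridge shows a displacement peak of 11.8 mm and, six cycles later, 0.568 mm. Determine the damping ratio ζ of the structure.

Logarithmic decrement δ = (1/n)·ln(x₀/x_n) = (1/6)·ln(11.8/0.568) = (1/6)·ln(20.77) = 0.5056.
ζ = δ/√(4π² + δ²) = 0.5056/√(39.48 + 0.256) = 0.5056/6.303 = 0.08021.

0.0802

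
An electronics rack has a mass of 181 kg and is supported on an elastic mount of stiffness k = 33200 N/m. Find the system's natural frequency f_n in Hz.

2.16 Hz

ω_n = √(k/m) = √(33200/181) = √183.4 = 13.54 rad/s.
f_n = ω_n/(2π) = 13.54/6.283 = 2.156 Hz.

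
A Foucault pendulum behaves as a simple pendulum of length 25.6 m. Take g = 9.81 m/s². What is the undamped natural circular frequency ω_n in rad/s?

0.619 rad/s

For a simple pendulum ω_n = √(g/L) = √(9.81/25.6) = √0.3832 = 0.6190 rad/s.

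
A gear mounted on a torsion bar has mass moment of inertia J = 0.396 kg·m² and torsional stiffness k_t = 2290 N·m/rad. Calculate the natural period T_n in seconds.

0.0826 s

ω_n = √(k_t/J) = √(2290/0.396) = √5783 = 76.04 rad/s.
T_n = 2π/ω_n = 6.283/76.04 = 0.08262 s.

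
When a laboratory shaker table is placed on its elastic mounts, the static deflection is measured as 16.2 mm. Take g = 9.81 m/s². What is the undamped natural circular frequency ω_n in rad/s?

24.6 rad/s

ω_n = √(g/δ_st) = √(9.81/0.0162) = √605.6 = 24.61 rad/s.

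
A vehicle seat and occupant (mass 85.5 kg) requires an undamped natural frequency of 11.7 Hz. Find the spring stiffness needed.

462000 N/m

ω_n = 2πf_n = 2π × 11.7 = 73.51 rad/s.
k = m·ω_n² = 85.5 × 73.51² = 85.5 × 5404 = 462100 N/m.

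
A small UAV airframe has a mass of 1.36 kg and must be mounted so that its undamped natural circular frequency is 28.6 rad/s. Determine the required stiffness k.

1110 N/m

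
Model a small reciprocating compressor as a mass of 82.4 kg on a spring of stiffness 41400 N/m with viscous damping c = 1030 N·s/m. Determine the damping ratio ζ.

0.279

ω_n = √(k/m) = √(41400/82.4) = 22.41 rad/s.
Critical damping c_c = 2√(k·m) = 2√(41400 × 82.4) = 3694 N·s/m, so ζ = c/c_c = 1030/3694 = 0.2788.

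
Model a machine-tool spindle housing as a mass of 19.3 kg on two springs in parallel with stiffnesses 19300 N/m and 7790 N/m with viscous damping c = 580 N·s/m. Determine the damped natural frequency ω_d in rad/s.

Parallel springs add: k_eq = 19300 + 7790 = 27090 N/m.
ω_n = √(k_eq/m) = √(27090/19.3) = 37.47 rad/s.
Critical damping c_c = 2√(k_eq·m) = 2√(27090 × 19.3) = 1446 N·s/m, so ζ = c/c_c = 580/1446 = 0.4011.
ω_d = ω_n√(1 − ζ²) = 37.47 × √(1 − 0.161) = 34.32 rad/s.

34.3 rad/s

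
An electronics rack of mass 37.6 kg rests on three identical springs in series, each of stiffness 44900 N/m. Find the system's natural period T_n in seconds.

0.315 s

Series springs: 1/k_eq = 3/44900, so k_eq = 44900/3 = 14970 N/m.
ω_n = √(k_eq/m) = √(14970/37.6) = √398.0 = 19.95 rad/s.
T_n = 2π/ω_n = 6.283/19.95 = 0.3149 s.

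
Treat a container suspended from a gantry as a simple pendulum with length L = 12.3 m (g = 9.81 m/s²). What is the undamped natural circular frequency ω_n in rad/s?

For a simple pendulum ω_n = √(g/L) = √(9.81/12.3) = √0.7976 = 0.8931 rad/s.

0.893 rad/s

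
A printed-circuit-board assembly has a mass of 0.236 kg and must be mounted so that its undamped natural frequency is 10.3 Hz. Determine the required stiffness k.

ω_n = 2πf_n = 2π × 10.3 = 64.72 rad/s.
k = m·ω_n² = 0.236 × 64.72² = 0.236 × 4188 = 988.4 N/m.

988 N/m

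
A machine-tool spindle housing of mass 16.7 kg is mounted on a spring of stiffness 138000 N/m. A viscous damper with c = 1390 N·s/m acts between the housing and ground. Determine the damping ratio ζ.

0.458

ω_n = √(k/m) = √(138000/16.7) = 90.90 rad/s.
Critical damping c_c = 2√(k·m) = 2√(138000 × 16.7) = 3036 N·s/m, so ζ = c/c_c = 1390/3036 = 0.4578.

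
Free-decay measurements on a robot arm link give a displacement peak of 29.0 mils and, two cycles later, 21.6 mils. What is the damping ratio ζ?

0.0234

Logarithmic decrement δ = (1/n)·ln(x₀/x_n) = (1/2)·ln(29.0/21.6) = (1/2)·ln(1.343) = 0.1473.
ζ = δ/√(4π² + δ²) = 0.1473/√(39.48 + 0.0217) = 0.1473/6.285 = 0.02344.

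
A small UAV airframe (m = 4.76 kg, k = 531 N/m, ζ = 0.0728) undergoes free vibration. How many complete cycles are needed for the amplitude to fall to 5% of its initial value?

7 cycles

Logarithmic decrement δ = 2πζ/√(1 − ζ²) = 2π × 0.07280/√(1 − 0.00530) = 0.4586.
x_n/x₀ = e^(−nδ) ≤ 0.05; take ln: n ≥ ln(1/0.05)/δ = 2.996/0.4586 = 6.532.
So 7 complete cycles are required.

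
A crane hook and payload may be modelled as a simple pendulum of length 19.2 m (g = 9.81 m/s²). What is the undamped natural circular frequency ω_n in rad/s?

0.715 rad/s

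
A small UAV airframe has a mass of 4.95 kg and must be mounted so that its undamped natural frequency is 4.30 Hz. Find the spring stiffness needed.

3610 N/m

ω_n = 2πf_n = 2π × 4.30 = 27.02 rad/s.
k = m·ω_n² = 4.95 × 27.02² = 4.95 × 730.0 = 3613 N/m.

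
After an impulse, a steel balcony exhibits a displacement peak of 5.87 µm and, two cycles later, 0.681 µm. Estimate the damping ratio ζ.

0.169

Logarithmic decrement δ = (1/n)·ln(x₀/x_n) = (1/2)·ln(5.87/0.681) = (1/2)·ln(8.620) = 1.077.
ζ = δ/√(4π² + δ²) = 1.077/√(39.48 + 1.16) = 1.077/6.375 = 0.1689.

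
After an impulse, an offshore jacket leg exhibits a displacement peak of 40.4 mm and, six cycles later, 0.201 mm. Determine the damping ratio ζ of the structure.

Logarithmic decrement δ = (1/n)·ln(x₀/x_n) = (1/6)·ln(40.4/0.201) = (1/6)·ln(201.0) = 0.8839.
ζ = δ/√(4π² + δ²) = 0.8839/√(39.48 + 0.781) = 0.8839/6.345 = 0.1393.

0.139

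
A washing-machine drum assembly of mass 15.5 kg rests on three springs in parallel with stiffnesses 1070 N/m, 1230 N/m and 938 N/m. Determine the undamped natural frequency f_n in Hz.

2.30 Hz

Parallel springs add: k_eq = 1070 + 1230 + 938 = 3238 N/m.
ω_n = √(k_eq/m) = √(3238/15.5) = √208.9 = 14.45 rad/s.
f_n = ω_n/(2π) = 14.45/6.283 = 2.300 Hz.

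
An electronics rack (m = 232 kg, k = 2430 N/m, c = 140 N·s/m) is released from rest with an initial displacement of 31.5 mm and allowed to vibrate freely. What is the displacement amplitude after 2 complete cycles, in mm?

ζ = c/(2√(km)) = 140/(2√(2430 × 232)) = 140/1502 = 0.09323.
Logarithmic decrement δ = 2πζ/√(1 − ζ²) = 2π × 0.09323/√(1 − 0.00869) = 0.5883.
After n cycles, x_n/x₀ = e^(−nδ), so x_2 = 31.5 × e^(−2 × 0.5883) = 31.5 × 0.3083 = 9.712 mm.

9.71 mm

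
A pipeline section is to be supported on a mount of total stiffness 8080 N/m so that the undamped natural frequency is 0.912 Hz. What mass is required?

246 kg

ω_n = 2πf_n = 2π × 0.912 = 5.730 rad/s.
m = k/ω_n² = 8080/5.730² = 8080/32.84 = 246.1 kg.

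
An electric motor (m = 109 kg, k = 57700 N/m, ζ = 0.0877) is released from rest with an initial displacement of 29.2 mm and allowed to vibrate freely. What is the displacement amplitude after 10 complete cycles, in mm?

Logarithmic decrement δ = 2πζ/√(1 − ζ²) = 2π × 0.08770/√(1 − 0.00769) = 0.5532.
After n cycles, x_n/x₀ = e^(−nδ), so x_10 = 29.2 × e^(−10 × 0.5532) = 29.2 × 0.003959 = 0.1156 mm.

0.116 mm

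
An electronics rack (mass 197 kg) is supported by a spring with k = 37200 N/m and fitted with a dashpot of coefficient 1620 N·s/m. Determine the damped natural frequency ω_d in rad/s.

ω_n = √(k/m) = √(37200/197) = 13.74 rad/s.
Critical damping c_c = 2√(k·m) = 2√(37200 × 197) = 5414 N·s/m, so ζ = c/c_c = 1620/5414 = 0.2992.
ω_d = ω_n√(1 − ζ²) = 13.74 × √(1 − 0.0895) = 13.11 rad/s.

13.1 rad/s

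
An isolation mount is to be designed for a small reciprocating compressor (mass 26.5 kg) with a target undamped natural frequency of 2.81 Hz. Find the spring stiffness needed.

ω_n = 2πf_n = 2π × 2.81 = 17.66 rad/s.
k = m·ω_n² = 26.5 × 17.66² = 26.5 × 311.7 = 8261 N/m.

8260 N/m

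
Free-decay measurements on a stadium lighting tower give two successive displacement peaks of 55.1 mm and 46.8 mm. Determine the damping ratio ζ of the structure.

0.0260

Logarithmic decrement δ = (1/n)·ln(x₀/x_n) = (1/1)·ln(55.1/46.8) = (1/1)·ln(1.177) = 0.1633.
ζ = δ/√(4π² + δ²) = 0.1633/√(39.48 + 0.0267) = 0.1633/6.285 = 0.02598.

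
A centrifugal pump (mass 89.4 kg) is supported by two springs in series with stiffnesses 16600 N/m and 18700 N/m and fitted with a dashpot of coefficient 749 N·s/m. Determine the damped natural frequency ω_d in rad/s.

8.99 rad/s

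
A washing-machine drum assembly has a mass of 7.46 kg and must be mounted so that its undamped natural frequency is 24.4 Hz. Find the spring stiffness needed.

ω_n = 2πf_n = 2π × 24.4 = 153.3 rad/s.
k = m·ω_n² = 7.46 × 153.3² = 7.46 × 23500 = 175300 N/m.

175000 N/m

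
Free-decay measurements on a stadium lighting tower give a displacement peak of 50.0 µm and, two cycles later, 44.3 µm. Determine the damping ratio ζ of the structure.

0.00963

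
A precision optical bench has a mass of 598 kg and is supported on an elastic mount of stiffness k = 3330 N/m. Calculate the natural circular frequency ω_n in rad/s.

ω_n = √(k/m) = √(3330/598) = √5.569 = 2.360 rad/s.

2.36 rad/s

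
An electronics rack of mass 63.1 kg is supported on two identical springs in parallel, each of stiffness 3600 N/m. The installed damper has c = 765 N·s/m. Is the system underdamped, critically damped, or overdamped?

Parallel springs add: k_eq = 2 × 3600 = 7200 N/m.
c_c = 2√(k_eq·m) = 1348 N·s/m; ζ = c/c_c = 765/1348 = 0.567.
Since ζ < 1 the system is underdamped.

underdamped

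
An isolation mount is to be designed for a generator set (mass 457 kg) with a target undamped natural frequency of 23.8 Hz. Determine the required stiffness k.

ω_n = 2πf_n = 2π × 23.8 = 149.5 rad/s.
k = m·ω_n² = 457 × 149.5² = 457 × 22360 = 10220000 N/m.

10200000 N/m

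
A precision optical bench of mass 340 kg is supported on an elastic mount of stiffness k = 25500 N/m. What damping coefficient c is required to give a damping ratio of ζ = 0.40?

2360 N·s/m

c_c = 2√(k·m) = 2√(25500 × 340) = 5889 N·s/m.
c = ζ·c_c = 0.40 × 5889 = 2356 N·s/m.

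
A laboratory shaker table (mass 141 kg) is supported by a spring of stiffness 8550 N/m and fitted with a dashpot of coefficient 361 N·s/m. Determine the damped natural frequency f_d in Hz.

ω_n = √(k/m) = √(8550/141) = 7.787 rad/s.
Critical damping c_c = 2√(k·m) = 2√(8550 × 141) = 2196 N·s/m, so ζ = c/c_c = 361/2196 = 0.1644.
ω_d = ω_n√(1 − ζ²) = 7.787 × √(1 − 0.0270) = 7.681 rad/s.
f_d = ω_d/(2π) = 1.222 Hz.

1.22 Hz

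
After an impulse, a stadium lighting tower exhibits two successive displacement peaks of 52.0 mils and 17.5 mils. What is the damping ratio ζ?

0.171

Logarithmic decrement δ = (1/n)·ln(x₀/x_n) = (1/1)·ln(52.0/17.5) = (1/1)·ln(2.971) = 1.089.
ζ = δ/√(4π² + δ²) = 1.089/√(39.48 + 1.19) = 1.089/6.377 = 0.1708.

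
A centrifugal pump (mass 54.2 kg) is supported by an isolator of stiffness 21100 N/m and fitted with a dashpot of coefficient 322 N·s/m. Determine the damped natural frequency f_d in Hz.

3.10 Hz

ω_n = √(k/m) = √(21100/54.2) = 19.73 rad/s.
Critical damping c_c = 2√(k·m) = 2√(21100 × 54.2) = 2139 N·s/m, so ζ = c/c_c = 322/2139 = 0.1506.
ω_d = ω_n√(1 − ζ²) = 19.73 × √(1 − 0.0227) = 19.51 rad/s.
f_d = ω_d/(2π) = 3.104 Hz.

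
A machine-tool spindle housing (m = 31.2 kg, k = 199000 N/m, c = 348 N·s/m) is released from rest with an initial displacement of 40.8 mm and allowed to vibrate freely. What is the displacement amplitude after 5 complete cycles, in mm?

4.52 mm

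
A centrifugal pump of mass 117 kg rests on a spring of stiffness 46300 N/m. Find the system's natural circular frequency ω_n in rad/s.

ω_n = √(k/m) = √(46300/117) = √395.7 = 19.89 rad/s.

19.9 rad/s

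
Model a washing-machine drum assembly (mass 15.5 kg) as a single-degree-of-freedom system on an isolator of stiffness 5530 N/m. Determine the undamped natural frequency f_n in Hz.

ω_n = √(k/m) = √(5530/15.5) = √356.8 = 18.89 rad/s.
f_n = ω_n/(2π) = 18.89/6.283 = 3.006 Hz.

3.01 Hz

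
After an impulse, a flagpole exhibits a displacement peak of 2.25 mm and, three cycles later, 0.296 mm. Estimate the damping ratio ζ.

Logarithmic decrement δ = (1/n)·ln(x₀/x_n) = (1/3)·ln(2.25/0.296) = (1/3)·ln(7.601) = 0.6761.
ζ = δ/√(4π² + δ²) = 0.6761/√(39.48 + 0.457) = 0.6761/6.319 = 0.1070.

0.107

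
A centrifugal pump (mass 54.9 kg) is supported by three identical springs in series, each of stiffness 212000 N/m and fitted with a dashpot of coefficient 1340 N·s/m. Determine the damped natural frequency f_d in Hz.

5.37 Hz

Series springs: 1/k_eq = 3/212000, so k_eq = 212000/3 = 70670 N/m.
ω_n = √(k_eq/m) = √(70670/54.9) = 35.88 rad/s.
Critical damping c_c = 2√(k_eq·m) = 2√(70670 × 54.9) = 3939 N·s/m, so ζ = c/c_c = 1340/3939 = 0.3402.
ω_d = ω_n√(1 − ζ²) = 35.88 × √(1 − 0.116) = 33.74 rad/s.
f_d = ω_d/(2π) = 5.370 Hz.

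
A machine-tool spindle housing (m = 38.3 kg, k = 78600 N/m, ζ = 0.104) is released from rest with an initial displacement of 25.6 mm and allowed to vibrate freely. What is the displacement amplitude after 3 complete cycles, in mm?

Logarithmic decrement δ = 2πζ/√(1 − ζ²) = 2π × 0.1040/√(1 − 0.0108) = 0.6570.
After n cycles, x_n/x₀ = e^(−nδ), so x_3 = 25.6 × e^(−3 × 0.6570) = 25.6 × 0.1393 = 3.566 mm.

3.57 mm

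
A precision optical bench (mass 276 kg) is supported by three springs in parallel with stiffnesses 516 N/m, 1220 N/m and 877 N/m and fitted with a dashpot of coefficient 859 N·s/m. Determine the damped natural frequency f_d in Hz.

Parallel springs add: k_eq = 516 + 1220 + 877 = 2613 N/m.
ω_n = √(k_eq/m) = √(2613/276) = 3.077 rad/s.
Critical damping c_c = 2√(k_eq·m) = 2√(2613 × 276) = 1698 N·s/m, so ζ = c/c_c = 859/1698 = 0.5058.
ω_d = ω_n√(1 − ζ²) = 3.077 × √(1 − 0.256) = 2.654 rad/s.
f_d = ω_d/(2π) = 0.4225 Hz.

0.422 Hz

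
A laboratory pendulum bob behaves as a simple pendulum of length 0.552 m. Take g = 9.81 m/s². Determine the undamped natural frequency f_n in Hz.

0.671 Hz

For a simple pendulum ω_n = √(g/L) = √(9.81/0.552) = √17.77 = 4.216 rad/s.
f_n = ω_n/(2π) = 4.216/6.283 = 0.6709 Hz.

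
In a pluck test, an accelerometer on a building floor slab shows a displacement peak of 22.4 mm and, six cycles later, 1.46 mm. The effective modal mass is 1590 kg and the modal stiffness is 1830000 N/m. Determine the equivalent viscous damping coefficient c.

7790 N·s/m

Logarithmic decrement δ = (1/n)·ln(x₀/x_n) = (1/6)·ln(22.4/1.46) = (1/6)·ln(15.34) = 0.4551.
ζ = δ/√(4π² + δ²) = 0.4551/√(39.48 + 0.207) = 0.4551/6.300 = 0.07224.
c = ζ · 2√(km) = 0.07224 × 2√(1830000 × 1590) = 0.07224 × 107900 = 7794 N·s/m.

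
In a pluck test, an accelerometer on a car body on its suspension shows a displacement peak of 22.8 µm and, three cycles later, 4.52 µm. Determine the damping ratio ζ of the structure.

Logarithmic decrement δ = (1/n)·ln(x₀/x_n) = (1/3)·ln(22.8/4.52) = (1/3)·ln(5.044) = 0.5394.
ζ = δ/√(4π² + δ²) = 0.5394/√(39.48 + 0.291) = 0.5394/6.306 = 0.08554.

0.0855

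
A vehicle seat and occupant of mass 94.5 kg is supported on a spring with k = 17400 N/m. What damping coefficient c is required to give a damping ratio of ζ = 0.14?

359 N·s/m

c_c = 2√(k·m) = 2√(17400 × 94.5) = 2565 N·s/m.
c = ζ·c_c = 0.14 × 2565 = 359.0 N·s/m.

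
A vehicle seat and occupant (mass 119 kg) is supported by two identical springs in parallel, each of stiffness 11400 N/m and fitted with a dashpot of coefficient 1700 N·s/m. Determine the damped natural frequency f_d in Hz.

1.89 Hz

Parallel springs add: k_eq = 2 × 11400 = 22800 N/m.
ω_n = √(k_eq/m) = √(22800/119) = 13.84 rad/s.
Critical damping c_c = 2√(k_eq·m) = 2√(22800 × 119) = 3294 N·s/m, so ζ = c/c_c = 1700/3294 = 0.5160.
ω_d = ω_n√(1 − ζ²) = 13.84 × √(1 − 0.266) = 11.86 rad/s.
f_d = ω_d/(2π) = 1.887 Hz.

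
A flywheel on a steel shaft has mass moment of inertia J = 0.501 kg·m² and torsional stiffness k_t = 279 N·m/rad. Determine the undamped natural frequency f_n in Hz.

3.76 Hz

ω_n = √(k_t/J) = √(279/0.501) = √556.9 = 23.60 rad/s.
f_n = ω_n/(2π) = 23.60/6.283 = 3.756 Hz.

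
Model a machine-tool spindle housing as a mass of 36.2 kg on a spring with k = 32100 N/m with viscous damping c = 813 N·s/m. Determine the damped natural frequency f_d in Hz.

4.39 Hz

ω_n = √(k/m) = √(32100/36.2) = 29.78 rad/s.
Critical damping c_c = 2√(k·m) = 2√(32100 × 36.2) = 2156 N·s/m, so ζ = c/c_c = 813/2156 = 0.3771.
ω_d = ω_n√(1 − ζ²) = 29.78 × √(1 − 0.142) = 27.58 rad/s.
f_d = ω_d/(2π) = 4.389 Hz.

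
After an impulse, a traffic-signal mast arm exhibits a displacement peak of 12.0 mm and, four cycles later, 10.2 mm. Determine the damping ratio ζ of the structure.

0.00647

Logarithmic decrement δ = (1/n)·ln(x₀/x_n) = (1/4)·ln(12.0/10.2) = (1/4)·ln(1.176) = 0.04063.
ζ = δ/√(4π² + δ²) = 0.04063/√(39.48 + 0.00165) = 0.04063/6.283 = 0.006466.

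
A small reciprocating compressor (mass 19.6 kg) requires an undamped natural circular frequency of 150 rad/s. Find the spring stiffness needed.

441000 N/m

k = m·ω_n² = 19.6 × 150.0² = 19.6 × 22500 = 441000 N/m.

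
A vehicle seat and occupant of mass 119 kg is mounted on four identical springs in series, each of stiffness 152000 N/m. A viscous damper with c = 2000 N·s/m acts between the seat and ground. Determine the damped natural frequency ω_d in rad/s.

15.8 rad/s

Series springs: 1/k_eq = 4/152000, so k_eq = 152000/4 = 38000 N/m.
ω_n = √(k_eq/m) = √(38000/119) = 17.87 rad/s.
Critical damping c_c = 2√(k_eq·m) = 2√(38000 × 119) = 4253 N·s/m, so ζ = c/c_c = 2000/4253 = 0.4703.
ω_d = ω_n√(1 − ζ²) = 17.87 × √(1 − 0.221) = 15.77 rad/s.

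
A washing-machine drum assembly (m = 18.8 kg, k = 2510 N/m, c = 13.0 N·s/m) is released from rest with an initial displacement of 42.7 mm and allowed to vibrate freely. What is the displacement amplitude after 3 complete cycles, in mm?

ζ = c/(2√(km)) = 13.0/(2√(2510 × 18.8)) = 13.0/434.5 = 0.02992.
Logarithmic decrement δ = 2πζ/√(1 − ζ²) = 2π × 0.02992/√(1 − 0.000895) = 0.1881.
After n cycles, x_n/x₀ = e^(−nδ), so x_3 = 42.7 × e^(−3 × 0.1881) = 42.7 × 0.5688 = 24.29 mm.

24.3 mm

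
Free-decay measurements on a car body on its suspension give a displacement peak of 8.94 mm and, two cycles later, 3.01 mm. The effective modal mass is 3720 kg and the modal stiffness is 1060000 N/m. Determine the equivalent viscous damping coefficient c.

Logarithmic decrement δ = (1/n)·ln(x₀/x_n) = (1/2)·ln(8.94/3.01) = (1/2)·ln(2.970) = 0.5443.
ζ = δ/√(4π² + δ²) = 0.5443/√(39.48 + 0.296) = 0.5443/6.307 = 0.08630.
c = ζ · 2√(km) = 0.08630 × 2√(1060000 × 3720) = 0.08630 × 125600 = 10840 N·s/m.

10800 N·s/m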